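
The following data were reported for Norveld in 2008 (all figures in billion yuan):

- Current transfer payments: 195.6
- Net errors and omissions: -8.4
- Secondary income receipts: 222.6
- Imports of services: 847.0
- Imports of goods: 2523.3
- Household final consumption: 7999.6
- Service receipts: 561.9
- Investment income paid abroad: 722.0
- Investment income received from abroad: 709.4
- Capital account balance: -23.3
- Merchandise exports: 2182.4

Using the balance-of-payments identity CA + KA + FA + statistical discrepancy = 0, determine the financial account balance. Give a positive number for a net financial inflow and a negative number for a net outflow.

Goods balance = 2182.4 - 2523.3 = -340.9
Services balance = 561.9 - 847.0 = -285.1
Trade balance (goods + services) = -340.9 + (-285.1) = -626.0
Net primary income = 709.4 - 722.0 = -12.6
Net secondary income = 222.6 - 195.6 = 27.0
Current account = -626.0 + (-12.6) + 27.0 = -611.6
Financial account = -(-611.6 + (-23.3) + (-8.4)) = 643.3

643.3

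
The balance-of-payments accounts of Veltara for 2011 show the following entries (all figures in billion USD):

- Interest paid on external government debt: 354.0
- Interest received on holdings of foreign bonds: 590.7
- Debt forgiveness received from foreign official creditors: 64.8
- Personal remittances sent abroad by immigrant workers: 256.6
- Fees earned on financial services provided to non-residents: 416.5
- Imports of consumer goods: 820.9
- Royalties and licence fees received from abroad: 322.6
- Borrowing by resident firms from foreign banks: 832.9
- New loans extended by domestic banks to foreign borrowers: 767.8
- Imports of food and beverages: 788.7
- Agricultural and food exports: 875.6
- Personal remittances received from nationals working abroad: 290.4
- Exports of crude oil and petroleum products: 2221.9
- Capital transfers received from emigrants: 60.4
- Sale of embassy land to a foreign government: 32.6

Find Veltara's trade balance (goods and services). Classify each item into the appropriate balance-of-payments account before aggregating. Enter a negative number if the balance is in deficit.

Goods: -788.7 + 875.6 - 820.9 + 2221.9 = 1487.9
Services: 416.5 + 322.6 = 739.1
Trade balance = 1487.9 + 739.1 = 2227.0
(Excluded from the trade balance — primary income: interest paid on external government debt 354.0, interest received on holdings of foreign bonds 590.7; capital account: debt forgiveness received from foreign official creditors 64.8, capital transfers received from emigrants 60.4, sale of embassy land to a foreign government 32.6; secondary income: personal remittances sent abroad by immigrant workers 256.6, personal remittances received from nationals working abroad 290.4; financial account: borrowing by resident firms from foreign banks 832.9, new loans extended by domestic banks to foreign borrowers 767.8.)

2227.0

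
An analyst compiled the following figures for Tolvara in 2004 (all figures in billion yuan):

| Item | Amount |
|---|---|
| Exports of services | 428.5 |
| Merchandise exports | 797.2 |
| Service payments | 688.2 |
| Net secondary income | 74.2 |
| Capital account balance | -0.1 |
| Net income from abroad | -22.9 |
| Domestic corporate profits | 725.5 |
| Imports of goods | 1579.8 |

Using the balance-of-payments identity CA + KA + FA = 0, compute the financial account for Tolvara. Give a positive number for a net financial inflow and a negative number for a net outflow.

991.1

Goods balance = 797.2 - 1579.8 = -782.6
Services balance = 428.5 - 688.2 = -259.7
Trade balance (goods + services) = -782.6 + (-259.7) = -1042.3
Net primary income = -22.9
Net secondary income = 74.2
Current account = -1042.3 + (-22.9) + 74.2 = -991.0
Financial account = -(-991.0 + (-0.1)) = 991.1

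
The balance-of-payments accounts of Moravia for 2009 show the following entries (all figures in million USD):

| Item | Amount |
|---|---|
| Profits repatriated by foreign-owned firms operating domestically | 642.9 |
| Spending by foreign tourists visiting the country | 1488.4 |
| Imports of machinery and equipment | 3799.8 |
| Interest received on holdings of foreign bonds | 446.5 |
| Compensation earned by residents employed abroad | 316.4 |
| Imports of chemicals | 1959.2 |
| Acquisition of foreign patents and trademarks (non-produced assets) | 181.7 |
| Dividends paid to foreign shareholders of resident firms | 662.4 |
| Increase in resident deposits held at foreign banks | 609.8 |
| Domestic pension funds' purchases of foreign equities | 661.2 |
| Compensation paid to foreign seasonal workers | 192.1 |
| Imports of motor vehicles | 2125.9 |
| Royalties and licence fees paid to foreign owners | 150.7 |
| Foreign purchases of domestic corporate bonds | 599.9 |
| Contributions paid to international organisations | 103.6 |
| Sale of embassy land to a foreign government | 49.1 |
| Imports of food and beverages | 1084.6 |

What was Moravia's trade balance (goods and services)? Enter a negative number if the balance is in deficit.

-7631.8

Goods: -3799.8 - 1959.2 - 1084.6 - 2125.9 = -8969.5
Services: -150.7 + 1488.4 = 1337.7
Trade balance = -8969.5 + 1337.7 = -7631.8
(Excluded from the trade balance — primary income: profits repatriated by foreign-owned firms operating domestically 642.9, interest received on holdings of foreign bonds 446.5, compensation earned by residents employed abroad 316.4, dividends paid to foreign shareholders of resident firms 662.4, compensation paid to foreign seasonal workers 192.1; capital account: acquisition of foreign patents and trademarks (non-produced assets) 181.7, sale of embassy land to a foreign government 49.1; financial account: increase in resident deposits held at foreign banks 609.8, domestic pension funds' purchases of foreign equities 661.2, foreign purchases of domestic corporate bonds 599.9; secondary income: contributions paid to international organisations 103.6.)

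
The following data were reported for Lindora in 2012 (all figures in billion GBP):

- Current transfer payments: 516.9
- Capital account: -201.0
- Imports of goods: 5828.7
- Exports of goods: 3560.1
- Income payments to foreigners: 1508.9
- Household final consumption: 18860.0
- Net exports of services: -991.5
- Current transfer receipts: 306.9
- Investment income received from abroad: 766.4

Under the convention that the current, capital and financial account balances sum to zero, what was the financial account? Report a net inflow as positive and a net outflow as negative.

4413.6

Goods balance = 3560.1 - 5828.7 = -2268.6
Services balance = -991.5
Trade balance (goods + services) = -2268.6 + (-991.5) = -3260.1
Net primary income = 766.4 - 1508.9 = -742.5
Net secondary income = 306.9 - 516.9 = -210.0
Current account = -3260.1 + (-742.5) + (-210.0) = -4212.6
Financial account = -(-4212.6 + (-201.0)) = 4413.6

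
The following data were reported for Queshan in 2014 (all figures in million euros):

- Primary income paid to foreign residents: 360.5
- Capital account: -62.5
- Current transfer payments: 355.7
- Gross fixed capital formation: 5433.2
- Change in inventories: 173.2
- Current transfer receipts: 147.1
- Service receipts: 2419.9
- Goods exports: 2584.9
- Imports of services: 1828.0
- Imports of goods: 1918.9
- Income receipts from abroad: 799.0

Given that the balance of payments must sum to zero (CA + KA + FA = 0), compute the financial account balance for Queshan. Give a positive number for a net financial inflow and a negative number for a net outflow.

-1425.3

Goods balance = 2584.9 - 1918.9 = 666.0
Services balance = 2419.9 - 1828.0 = 591.9
Trade balance (goods + services) = 666.0 + 591.9 = 1257.9
Net primary income = 799.0 - 360.5 = 438.5
Net secondary income = 147.1 - 355.7 = -208.6
Current account = 1257.9 + 438.5 + (-208.6) = 1487.8
Financial account = -(1487.8 + (-62.5)) = -1425.3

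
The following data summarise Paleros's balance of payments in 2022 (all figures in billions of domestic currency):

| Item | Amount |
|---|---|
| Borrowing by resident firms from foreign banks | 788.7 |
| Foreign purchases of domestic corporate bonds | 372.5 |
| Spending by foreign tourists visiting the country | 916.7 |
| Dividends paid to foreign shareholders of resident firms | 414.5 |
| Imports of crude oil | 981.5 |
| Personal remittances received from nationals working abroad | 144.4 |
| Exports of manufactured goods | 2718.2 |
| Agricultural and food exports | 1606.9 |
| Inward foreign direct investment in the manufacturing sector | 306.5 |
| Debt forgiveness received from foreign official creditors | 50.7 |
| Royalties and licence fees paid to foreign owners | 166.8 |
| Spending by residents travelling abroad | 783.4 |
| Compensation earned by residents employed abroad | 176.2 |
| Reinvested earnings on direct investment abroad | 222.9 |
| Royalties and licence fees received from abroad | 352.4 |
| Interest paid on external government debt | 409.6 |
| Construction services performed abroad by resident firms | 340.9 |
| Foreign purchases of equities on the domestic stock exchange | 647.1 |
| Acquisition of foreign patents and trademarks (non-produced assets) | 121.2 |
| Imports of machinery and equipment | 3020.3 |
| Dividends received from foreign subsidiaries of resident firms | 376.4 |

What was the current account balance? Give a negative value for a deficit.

Goods: -981.5 + 1606.9 + 2718.2 - 3020.3 = 323.3
Services: 340.9 - 166.8 + 916.7 - 783.4 + 352.4 = 659.8
Primary income: -409.6 + 222.9 + 376.4 + 176.2 - 414.5 = -48.6
Secondary income: 144.4
Current account = 323.3 + 659.8 + (-48.6) + 144.4 = 1078.9
(Excluded from the current account — financial account: borrowing by resident firms from foreign banks 788.7, foreign purchases of domestic corporate bonds 372.5, inward foreign direct investment in the manufacturing sector 306.5, foreign purchases of equities on the domestic stock exchange 647.1; capital account: debt forgiveness received from foreign official creditors 50.7, acquisition of foreign patents and trademarks (non-produced assets) 121.2.)

1078.9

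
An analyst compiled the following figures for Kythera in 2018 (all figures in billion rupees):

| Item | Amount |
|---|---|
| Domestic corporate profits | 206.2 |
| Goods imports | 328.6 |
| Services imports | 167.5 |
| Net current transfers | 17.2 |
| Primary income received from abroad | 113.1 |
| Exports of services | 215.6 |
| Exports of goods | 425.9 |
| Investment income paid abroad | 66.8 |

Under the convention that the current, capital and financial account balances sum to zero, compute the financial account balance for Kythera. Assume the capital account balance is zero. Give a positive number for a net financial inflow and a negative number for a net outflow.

-208.9

Goods balance = 425.9 - 328.6 = 97.3
Services balance = 215.6 - 167.5 = 48.1
Trade balance (goods + services) = 97.3 + 48.1 = 145.4
Net primary income = 113.1 - 66.8 = 46.3
Net secondary income = 17.2
Current account = 145.4 + 46.3 + 17.2 = 208.9
Financial account = -(208.9) = -208.9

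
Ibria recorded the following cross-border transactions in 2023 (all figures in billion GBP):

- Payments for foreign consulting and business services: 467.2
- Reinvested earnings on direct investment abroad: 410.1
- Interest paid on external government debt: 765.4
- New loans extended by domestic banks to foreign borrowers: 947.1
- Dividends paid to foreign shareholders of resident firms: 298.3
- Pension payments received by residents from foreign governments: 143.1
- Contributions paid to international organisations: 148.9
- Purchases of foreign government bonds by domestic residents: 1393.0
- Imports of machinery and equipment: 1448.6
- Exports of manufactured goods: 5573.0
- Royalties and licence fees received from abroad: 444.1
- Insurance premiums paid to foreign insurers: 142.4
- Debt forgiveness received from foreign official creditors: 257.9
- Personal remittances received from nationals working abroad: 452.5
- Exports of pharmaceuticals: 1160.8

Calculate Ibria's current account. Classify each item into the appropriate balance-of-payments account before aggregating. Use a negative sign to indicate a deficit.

Goods: 5573.0 - 1448.6 + 1160.8 = 5285.2
Services: -142.4 - 467.2 + 444.1 = -165.5
Primary income: -298.3 + 410.1 - 765.4 = -653.6
Secondary income: -148.9 + 143.1 + 452.5 = 446.7
Current account = 5285.2 + (-165.5) + (-653.6) + 446.7 = 4912.8
(Excluded from the current account — financial account: new loans extended by domestic banks to foreign borrowers 947.1, purchases of foreign government bonds by domestic residents 1393.0; capital account: debt forgiveness received from foreign official creditors 257.9.)

4912.8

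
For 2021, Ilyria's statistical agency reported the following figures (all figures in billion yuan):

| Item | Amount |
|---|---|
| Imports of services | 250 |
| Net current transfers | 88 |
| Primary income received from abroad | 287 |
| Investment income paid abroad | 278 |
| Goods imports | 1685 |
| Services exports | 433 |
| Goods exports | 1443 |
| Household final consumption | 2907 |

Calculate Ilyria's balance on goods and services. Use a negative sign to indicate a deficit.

-59

Goods balance = 1443 - 1685 = -242
Services balance = 433 - 250 = 183
Trade balance (goods + services) = -242 + 183 = -59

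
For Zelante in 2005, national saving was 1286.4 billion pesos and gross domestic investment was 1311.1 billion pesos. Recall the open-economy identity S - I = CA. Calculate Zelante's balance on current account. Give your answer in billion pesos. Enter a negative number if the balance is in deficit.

CA = S - I = 1286.4 - 1311.1 = -24.7

-24.7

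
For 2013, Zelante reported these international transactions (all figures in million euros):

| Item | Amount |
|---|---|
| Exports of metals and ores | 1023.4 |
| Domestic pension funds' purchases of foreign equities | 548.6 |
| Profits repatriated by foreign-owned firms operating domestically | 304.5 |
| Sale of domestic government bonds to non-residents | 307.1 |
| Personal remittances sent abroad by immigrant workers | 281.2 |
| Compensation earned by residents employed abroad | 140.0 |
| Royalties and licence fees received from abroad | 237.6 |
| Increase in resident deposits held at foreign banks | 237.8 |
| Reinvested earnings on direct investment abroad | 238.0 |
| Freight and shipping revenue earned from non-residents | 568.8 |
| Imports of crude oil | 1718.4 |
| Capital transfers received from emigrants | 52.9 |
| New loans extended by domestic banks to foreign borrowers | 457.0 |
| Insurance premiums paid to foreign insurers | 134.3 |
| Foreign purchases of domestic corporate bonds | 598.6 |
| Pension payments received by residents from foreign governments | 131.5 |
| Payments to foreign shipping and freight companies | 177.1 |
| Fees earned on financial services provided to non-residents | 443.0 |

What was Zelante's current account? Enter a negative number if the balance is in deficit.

166.8

Goods: -1718.4 + 1023.4 = -695.0
Services: 443.0 - 177.1 - 134.3 + 568.8 + 237.6 = 938.0
Primary income: 140.0 - 304.5 + 238.0 = 73.5
Secondary income: -281.2 + 131.5 = -149.7
Current account = (-695.0) + 938.0 + 73.5 + (-149.7) = 166.8
(Excluded from the current account — financial account: domestic pension funds' purchases of foreign equities 548.6, sale of domestic government bonds to non-residents 307.1, increase in resident deposits held at foreign banks 237.8, new loans extended by domestic banks to foreign borrowers 457.0, foreign purchases of domestic corporate bonds 598.6; capital account: capital transfers received from emigrants 52.9.)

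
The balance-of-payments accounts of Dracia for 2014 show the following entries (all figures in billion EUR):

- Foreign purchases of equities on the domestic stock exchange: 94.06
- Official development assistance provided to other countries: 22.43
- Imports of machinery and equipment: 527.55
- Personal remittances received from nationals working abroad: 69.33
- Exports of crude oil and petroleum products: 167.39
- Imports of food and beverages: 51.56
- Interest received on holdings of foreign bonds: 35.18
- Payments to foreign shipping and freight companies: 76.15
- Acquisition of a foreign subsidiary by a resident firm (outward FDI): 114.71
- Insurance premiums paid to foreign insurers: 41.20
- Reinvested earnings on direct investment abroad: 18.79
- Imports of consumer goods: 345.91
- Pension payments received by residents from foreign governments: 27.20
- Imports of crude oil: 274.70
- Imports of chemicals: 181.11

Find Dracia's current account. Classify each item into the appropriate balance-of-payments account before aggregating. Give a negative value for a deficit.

-1202.72

Goods: -181.11 + 167.39 - 345.91 - 274.70 - 51.56 - 527.55 = -1213.44
Services: -41.20 - 76.15 = -117.35
Primary income: 35.18 + 18.79 = 53.97
Secondary income: 27.20 - 22.43 + 69.33 = 74.10
Current account = (-1213.44) + (-117.35) + 53.97 + 74.10 = -1202.72
(Excluded from the current account — financial account: foreign purchases of equities on the domestic stock exchange 94.06, acquisition of a foreign subsidiary by a resident firm (outward FDI) 114.71.)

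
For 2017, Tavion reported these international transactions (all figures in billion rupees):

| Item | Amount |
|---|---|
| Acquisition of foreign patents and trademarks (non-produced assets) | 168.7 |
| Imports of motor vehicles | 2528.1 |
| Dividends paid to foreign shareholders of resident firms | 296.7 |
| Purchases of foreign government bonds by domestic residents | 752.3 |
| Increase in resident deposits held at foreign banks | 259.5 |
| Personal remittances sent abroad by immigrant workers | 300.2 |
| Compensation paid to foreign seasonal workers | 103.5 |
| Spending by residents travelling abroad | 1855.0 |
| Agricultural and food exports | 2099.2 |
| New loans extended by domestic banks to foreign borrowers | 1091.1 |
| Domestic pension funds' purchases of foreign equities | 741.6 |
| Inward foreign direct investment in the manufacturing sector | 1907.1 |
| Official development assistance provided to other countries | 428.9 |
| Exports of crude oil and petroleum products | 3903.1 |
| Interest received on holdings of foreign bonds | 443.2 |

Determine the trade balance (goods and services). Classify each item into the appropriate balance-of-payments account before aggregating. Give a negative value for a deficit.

1619.2

Goods: 2099.2 + 3903.1 - 2528.1 = 3474.2
Services: -1855.0
Trade balance = 3474.2 + (-1855.0) = 1619.2
(Excluded from the trade balance — capital account: acquisition of foreign patents and trademarks (non-produced assets) 168.7; primary income: dividends paid to foreign shareholders of resident firms 296.7, compensation paid to foreign seasonal workers 103.5, interest received on holdings of foreign bonds 443.2; financial account: purchases of foreign government bonds by domestic residents 752.3, increase in resident deposits held at foreign banks 259.5, new loans extended by domestic banks to foreign borrowers 1091.1, domestic pension funds' purchases of foreign equities 741.6, inward foreign direct investment in the manufacturing sector 1907.1; secondary income: personal remittances sent abroad by immigrant workers 300.2, official development assistance provided to other countries 428.9.)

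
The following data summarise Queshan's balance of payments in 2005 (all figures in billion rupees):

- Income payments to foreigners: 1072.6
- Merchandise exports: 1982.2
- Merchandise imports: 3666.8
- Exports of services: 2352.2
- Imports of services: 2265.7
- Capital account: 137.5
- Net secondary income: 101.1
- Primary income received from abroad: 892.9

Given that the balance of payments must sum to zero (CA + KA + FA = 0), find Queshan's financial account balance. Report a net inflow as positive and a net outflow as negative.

1539.2

Goods balance = 1982.2 - 3666.8 = -1684.6
Services balance = 2352.2 - 2265.7 = 86.5
Trade balance (goods + services) = -1684.6 + 86.5 = -1598.1
Net primary income = 892.9 - 1072.6 = -179.7
Net secondary income = 101.1
Current account = -1598.1 + (-179.7) + 101.1 = -1676.7
Financial account = -(-1676.7 + 137.5) = 1539.2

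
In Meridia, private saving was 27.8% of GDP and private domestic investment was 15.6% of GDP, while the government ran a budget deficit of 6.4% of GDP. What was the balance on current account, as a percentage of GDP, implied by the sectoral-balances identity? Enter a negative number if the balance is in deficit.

By the sectoral-balances identity, CA = (S_private - I) + (T - G).
Private balance = 27.8 - 15.6 = 12.2
Government balance (T - G) = -6.4
CA = 12.2 + (-6.4) = 5.8

5.8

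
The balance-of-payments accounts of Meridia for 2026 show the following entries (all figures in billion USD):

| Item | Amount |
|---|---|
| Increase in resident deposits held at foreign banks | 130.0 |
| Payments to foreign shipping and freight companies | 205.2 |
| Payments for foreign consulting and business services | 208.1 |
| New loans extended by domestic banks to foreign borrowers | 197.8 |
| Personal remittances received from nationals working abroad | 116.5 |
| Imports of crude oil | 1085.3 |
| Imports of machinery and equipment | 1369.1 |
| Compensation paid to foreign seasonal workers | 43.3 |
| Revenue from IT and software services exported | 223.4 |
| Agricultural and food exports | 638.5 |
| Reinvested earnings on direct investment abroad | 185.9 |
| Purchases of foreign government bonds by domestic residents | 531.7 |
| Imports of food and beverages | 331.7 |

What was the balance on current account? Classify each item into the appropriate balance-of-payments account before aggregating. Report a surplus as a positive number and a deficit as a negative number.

Goods: -331.7 - 1369.1 + 638.5 - 1085.3 = -2147.6
Services: -208.1 - 205.2 + 223.4 = -189.9
Primary income: -43.3 + 185.9 = 142.6
Secondary income: 116.5
Current account = (-2147.6) + (-189.9) + 142.6 + 116.5 = -2078.4
(Excluded from the current account — financial account: increase in resident deposits held at foreign banks 130.0, new loans extended by domestic banks to foreign borrowers 197.8, purchases of foreign government bonds by domestic residents 531.7.)

-2078.4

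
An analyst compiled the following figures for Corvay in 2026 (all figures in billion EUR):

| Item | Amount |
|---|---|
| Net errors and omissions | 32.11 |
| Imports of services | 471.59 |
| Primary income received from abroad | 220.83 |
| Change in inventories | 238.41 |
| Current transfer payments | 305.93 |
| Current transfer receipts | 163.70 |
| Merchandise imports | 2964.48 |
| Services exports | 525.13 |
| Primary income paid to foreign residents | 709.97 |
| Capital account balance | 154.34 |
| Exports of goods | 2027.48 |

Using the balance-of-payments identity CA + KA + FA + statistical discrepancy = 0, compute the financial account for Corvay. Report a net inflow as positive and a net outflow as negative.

Goods balance = 2027.48 - 2964.48 = -937.00
Services balance = 525.13 - 471.59 = 53.54
Trade balance (goods + services) = -937.00 + 53.54 = -883.46
Net primary income = 220.83 - 709.97 = -489.14
Net secondary income = 163.70 - 305.93 = -142.23
Current account = -883.46 + (-489.14) + (-142.23) = -1514.83
Financial account = -(-1514.83 + 154.34 + 32.11) = 1328.38

1328.38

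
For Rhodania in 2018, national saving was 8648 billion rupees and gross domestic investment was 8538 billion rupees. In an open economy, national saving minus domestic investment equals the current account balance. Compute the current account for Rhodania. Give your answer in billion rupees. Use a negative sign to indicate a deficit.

110

CA = S - I = 8648 - 8538 = 110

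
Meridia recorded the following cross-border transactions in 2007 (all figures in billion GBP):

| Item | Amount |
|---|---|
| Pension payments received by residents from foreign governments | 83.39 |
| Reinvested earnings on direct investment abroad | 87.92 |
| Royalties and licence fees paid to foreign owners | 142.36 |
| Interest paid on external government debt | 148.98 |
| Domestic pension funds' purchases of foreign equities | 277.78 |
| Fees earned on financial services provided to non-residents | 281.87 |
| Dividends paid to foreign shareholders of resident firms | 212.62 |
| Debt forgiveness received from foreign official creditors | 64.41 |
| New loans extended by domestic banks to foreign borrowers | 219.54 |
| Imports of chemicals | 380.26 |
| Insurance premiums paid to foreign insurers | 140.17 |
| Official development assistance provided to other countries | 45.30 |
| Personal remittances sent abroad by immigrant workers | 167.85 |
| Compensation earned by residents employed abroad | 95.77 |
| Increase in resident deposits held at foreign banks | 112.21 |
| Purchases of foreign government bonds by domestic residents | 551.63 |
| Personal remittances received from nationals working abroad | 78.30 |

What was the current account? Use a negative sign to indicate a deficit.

Goods: -380.26
Services: -142.36 - 140.17 + 281.87 = -0.66
Primary income: 87.92 - 212.62 + 95.77 - 148.98 = -177.91
Secondary income: -45.30 + 78.30 + 83.39 - 167.85 = -51.46
Current account = (-380.26) + (-0.66) + (-177.91) + (-51.46) = -610.29
(Excluded from the current account — financial account: domestic pension funds' purchases of foreign equities 277.78, new loans extended by domestic banks to foreign borrowers 219.54, increase in resident deposits held at foreign banks 112.21, purchases of foreign government bonds by domestic residents 551.63; capital account: debt forgiveness received from foreign official creditors 64.41.)

-610.29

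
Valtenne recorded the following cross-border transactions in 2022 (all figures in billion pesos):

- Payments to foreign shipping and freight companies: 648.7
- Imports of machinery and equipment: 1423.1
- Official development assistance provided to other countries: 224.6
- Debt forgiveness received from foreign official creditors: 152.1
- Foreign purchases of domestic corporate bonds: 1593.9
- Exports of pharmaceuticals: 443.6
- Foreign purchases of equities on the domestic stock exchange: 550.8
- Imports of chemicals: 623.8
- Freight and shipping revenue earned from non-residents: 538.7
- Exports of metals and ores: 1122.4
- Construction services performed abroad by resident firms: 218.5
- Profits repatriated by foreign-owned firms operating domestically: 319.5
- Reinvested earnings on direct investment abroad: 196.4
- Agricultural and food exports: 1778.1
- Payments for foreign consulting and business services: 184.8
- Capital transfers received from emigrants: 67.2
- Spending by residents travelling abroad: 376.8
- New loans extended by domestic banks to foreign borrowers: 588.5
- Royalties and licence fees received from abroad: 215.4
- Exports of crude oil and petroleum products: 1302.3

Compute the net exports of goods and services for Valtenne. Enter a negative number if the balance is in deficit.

2361.8

Goods: 443.6 + 1302.3 - 1423.1 + 1122.4 - 623.8 + 1778.1 = 2599.5
Services: -184.8 + 538.7 + 218.5 - 376.8 - 648.7 + 215.4 = -237.7
Trade balance = 2599.5 + (-237.7) = 2361.8
(Excluded from the trade balance — secondary income: official development assistance provided to other countries 224.6; capital account: debt forgiveness received from foreign official creditors 152.1, capital transfers received from emigrants 67.2; financial account: foreign purchases of domestic corporate bonds 1593.9, foreign purchases of equities on the domestic stock exchange 550.8, new loans extended by domestic banks to foreign borrowers 588.5; primary income: profits repatriated by foreign-owned firms operating domestically 319.5, reinvested earnings on direct investment abroad 196.4.)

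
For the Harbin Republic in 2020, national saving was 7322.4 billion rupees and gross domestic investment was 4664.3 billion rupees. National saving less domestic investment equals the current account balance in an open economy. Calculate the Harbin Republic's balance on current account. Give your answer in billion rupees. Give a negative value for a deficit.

2658.1

CA = S - I = 7322.4 - 4664.3 = 2658.1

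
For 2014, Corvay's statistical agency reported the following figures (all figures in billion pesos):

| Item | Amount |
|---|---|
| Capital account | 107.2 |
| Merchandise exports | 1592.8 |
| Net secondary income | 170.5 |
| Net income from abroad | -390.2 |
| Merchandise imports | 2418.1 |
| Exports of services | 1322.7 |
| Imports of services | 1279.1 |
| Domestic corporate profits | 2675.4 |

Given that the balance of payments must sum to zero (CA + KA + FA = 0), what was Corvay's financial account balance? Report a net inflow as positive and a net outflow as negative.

894.2

Goods balance = 1592.8 - 2418.1 = -825.3
Services balance = 1322.7 - 1279.1 = 43.6
Trade balance (goods + services) = -825.3 + 43.6 = -781.7
Net primary income = -390.2
Net secondary income = 170.5
Current account = -781.7 + (-390.2) + 170.5 = -1001.4
Financial account = -(-1001.4 + 107.2) = 894.2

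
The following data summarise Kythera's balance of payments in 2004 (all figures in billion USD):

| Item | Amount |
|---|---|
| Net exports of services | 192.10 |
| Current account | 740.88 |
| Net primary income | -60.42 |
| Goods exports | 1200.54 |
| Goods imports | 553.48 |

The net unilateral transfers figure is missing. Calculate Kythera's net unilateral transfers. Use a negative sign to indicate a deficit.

Current account = goods balance + services balance + net primary income + net secondary income
Sum of the known components = 778.74
Net unilateral transfers = CA - (known components) = 740.88 - 778.74 = -37.86

-37.86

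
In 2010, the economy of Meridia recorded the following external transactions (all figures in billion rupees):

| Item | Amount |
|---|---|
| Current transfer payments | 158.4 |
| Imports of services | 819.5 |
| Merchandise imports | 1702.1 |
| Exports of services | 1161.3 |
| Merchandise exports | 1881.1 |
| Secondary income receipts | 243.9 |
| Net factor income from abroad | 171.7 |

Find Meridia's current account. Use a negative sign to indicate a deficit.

778.0

Goods balance = 1881.1 - 1702.1 = 179.0
Services balance = 1161.3 - 819.5 = 341.8
Trade balance (goods + services) = 179.0 + 341.8 = 520.8
Net primary income = 171.7
Net secondary income = 243.9 - 158.4 = 85.5
Current account = 520.8 + 171.7 + 85.5 = 778.0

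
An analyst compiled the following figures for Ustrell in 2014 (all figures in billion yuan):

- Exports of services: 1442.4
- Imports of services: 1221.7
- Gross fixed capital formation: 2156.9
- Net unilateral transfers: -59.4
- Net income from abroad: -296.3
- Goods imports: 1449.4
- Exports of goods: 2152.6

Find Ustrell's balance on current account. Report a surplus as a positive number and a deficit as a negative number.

Goods balance = 2152.6 - 1449.4 = 703.2
Services balance = 1442.4 - 1221.7 = 220.7
Trade balance (goods + services) = 703.2 + 220.7 = 923.9
Net primary income = -296.3
Net secondary income = -59.4
Current account = 923.9 + (-296.3) + (-59.4) = 568.2

568.2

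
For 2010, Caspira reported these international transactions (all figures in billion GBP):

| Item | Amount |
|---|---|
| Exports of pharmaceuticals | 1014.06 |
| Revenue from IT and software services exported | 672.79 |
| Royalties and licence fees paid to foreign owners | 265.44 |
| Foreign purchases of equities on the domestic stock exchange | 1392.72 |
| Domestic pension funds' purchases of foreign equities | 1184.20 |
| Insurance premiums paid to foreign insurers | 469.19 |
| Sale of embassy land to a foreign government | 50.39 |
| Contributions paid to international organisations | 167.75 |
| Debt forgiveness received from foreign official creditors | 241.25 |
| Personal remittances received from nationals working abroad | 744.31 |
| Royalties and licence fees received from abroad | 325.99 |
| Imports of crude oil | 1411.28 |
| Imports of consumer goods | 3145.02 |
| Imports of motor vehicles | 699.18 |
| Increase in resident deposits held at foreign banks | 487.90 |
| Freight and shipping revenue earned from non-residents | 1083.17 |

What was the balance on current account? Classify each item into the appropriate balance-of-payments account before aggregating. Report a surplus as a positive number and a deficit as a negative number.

Goods: -3145.02 - 1411.28 - 699.18 + 1014.06 = -4241.42
Services: 672.79 + 325.99 + 1083.17 - 469.19 - 265.44 = 1347.32
Secondary income: -167.75 + 744.31 = 576.56
Current account = (-4241.42) + 1347.32 + 576.56 = -2317.54
(Excluded from the current account — financial account: foreign purchases of equities on the domestic stock exchange 1392.72, domestic pension funds' purchases of foreign equities 1184.20, increase in resident deposits held at foreign banks 487.90; capital account: sale of embassy land to a foreign government 50.39, debt forgiveness received from foreign official creditors 241.25.)

-2317.54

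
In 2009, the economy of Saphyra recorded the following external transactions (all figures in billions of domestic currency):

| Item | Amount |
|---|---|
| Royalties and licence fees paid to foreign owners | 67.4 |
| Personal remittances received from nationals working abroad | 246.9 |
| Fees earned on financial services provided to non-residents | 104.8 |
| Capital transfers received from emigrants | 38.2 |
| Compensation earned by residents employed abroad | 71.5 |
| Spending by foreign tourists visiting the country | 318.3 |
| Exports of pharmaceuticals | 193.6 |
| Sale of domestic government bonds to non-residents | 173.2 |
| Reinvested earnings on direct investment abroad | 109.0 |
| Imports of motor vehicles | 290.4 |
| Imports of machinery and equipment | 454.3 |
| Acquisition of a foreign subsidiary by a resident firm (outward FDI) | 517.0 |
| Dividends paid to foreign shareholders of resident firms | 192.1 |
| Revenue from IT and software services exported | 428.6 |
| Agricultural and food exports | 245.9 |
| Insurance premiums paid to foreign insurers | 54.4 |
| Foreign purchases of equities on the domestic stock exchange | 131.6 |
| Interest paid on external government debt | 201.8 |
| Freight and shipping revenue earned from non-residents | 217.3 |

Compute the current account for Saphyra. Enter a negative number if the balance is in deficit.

675.5

Goods: 245.9 - 290.4 - 454.3 + 193.6 = -305.2
Services: 428.6 + 318.3 - 54.4 + 217.3 + 104.8 - 67.4 = 947.2
Primary income: -192.1 + 109.0 - 201.8 + 71.5 = -213.4
Secondary income: 246.9
Current account = (-305.2) + 947.2 + (-213.4) + 246.9 = 675.5
(Excluded from the current account — capital account: capital transfers received from emigrants 38.2; financial account: sale of domestic government bonds to non-residents 173.2, acquisition of a foreign subsidiary by a resident firm (outward FDI) 517.0, foreign purchases of equities on the domestic stock exchange 131.6.)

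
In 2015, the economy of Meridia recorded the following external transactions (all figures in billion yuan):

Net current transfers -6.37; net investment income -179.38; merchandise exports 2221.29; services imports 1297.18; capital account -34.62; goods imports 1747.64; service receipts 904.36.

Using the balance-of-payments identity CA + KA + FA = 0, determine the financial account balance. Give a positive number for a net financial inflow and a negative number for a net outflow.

139.54

Goods balance = 2221.29 - 1747.64 = 473.65
Services balance = 904.36 - 1297.18 = -392.82
Trade balance (goods + services) = 473.65 + (-392.82) = 80.83
Net primary income = -179.38
Net secondary income = -6.37
Current account = 80.83 + (-179.38) + (-6.37) = -104.92
Financial account = -(-104.92 + (-34.62)) = 139.54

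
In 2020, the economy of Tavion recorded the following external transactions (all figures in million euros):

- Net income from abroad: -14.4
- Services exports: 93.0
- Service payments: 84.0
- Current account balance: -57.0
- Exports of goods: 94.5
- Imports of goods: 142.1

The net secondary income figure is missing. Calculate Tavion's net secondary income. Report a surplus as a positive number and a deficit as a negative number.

-4.0

Current account = goods balance + services balance + net primary income + net secondary income
Sum of the known components = -53.0
Net secondary income = CA - (known components) = -57.0 - (-53.0) = -4.0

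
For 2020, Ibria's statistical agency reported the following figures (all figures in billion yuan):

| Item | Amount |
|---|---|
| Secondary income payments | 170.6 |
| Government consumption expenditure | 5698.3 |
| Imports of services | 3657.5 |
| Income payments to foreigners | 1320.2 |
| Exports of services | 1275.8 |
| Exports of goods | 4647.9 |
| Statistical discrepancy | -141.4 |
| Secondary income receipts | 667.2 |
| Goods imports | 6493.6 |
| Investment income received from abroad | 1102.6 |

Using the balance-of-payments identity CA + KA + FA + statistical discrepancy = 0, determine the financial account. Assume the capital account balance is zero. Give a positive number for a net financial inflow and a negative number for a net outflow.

4089.8

Goods balance = 4647.9 - 6493.6 = -1845.7
Services balance = 1275.8 - 3657.5 = -2381.7
Trade balance (goods + services) = -1845.7 + (-2381.7) = -4227.4
Net primary income = 1102.6 - 1320.2 = -217.6
Net secondary income = 667.2 - 170.6 = 496.6
Current account = -4227.4 + (-217.6) + 496.6 = -3948.4
Financial account = -(-3948.4 + (-141.4)) = 4089.8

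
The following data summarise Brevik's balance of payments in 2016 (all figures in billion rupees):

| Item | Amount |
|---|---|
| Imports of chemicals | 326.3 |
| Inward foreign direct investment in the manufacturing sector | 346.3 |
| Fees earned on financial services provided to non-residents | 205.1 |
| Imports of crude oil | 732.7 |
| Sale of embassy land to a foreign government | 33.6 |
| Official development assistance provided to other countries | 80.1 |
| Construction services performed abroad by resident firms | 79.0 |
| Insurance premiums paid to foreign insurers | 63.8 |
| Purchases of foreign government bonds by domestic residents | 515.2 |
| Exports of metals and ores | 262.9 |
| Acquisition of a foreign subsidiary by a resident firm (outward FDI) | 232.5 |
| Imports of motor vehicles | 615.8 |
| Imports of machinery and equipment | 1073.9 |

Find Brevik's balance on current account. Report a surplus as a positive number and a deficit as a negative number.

Goods: -326.3 + 262.9 - 732.7 - 1073.9 - 615.8 = -2485.8
Services: -63.8 + 205.1 + 79.0 = 220.3
Secondary income: -80.1
Current account = (-2485.8) + 220.3 + (-80.1) = -2345.6
(Excluded from the current account — financial account: inward foreign direct investment in the manufacturing sector 346.3, purchases of foreign government bonds by domestic residents 515.2, acquisition of a foreign subsidiary by a resident firm (outward FDI) 232.5; capital account: sale of embassy land to a foreign government 33.6.)

-2345.6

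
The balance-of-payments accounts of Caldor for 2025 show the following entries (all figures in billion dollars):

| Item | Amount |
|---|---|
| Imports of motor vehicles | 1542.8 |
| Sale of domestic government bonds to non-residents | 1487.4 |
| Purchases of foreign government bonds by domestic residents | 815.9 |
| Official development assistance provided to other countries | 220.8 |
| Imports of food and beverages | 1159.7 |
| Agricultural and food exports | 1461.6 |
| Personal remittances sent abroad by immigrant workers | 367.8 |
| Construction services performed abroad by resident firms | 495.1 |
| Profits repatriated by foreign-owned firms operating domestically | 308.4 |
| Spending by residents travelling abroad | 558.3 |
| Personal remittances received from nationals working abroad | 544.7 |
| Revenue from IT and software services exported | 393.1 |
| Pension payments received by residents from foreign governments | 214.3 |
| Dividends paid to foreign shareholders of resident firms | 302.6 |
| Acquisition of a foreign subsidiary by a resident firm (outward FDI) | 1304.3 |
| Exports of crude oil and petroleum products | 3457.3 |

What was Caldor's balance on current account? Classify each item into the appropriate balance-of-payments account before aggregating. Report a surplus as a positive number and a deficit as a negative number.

Goods: 1461.6 + 3457.3 - 1542.8 - 1159.7 = 2216.4
Services: 393.1 + 495.1 - 558.3 = 329.9
Primary income: -308.4 - 302.6 = -611.0
Secondary income: 544.7 - 367.8 - 220.8 + 214.3 = 170.4
Current account = 2216.4 + 329.9 + (-611.0) + 170.4 = 2105.7
(Excluded from the current account — financial account: sale of domestic government bonds to non-residents 1487.4, purchases of foreign government bonds by domestic residents 815.9, acquisition of a foreign subsidiary by a resident firm (outward FDI) 1304.3.)

2105.7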